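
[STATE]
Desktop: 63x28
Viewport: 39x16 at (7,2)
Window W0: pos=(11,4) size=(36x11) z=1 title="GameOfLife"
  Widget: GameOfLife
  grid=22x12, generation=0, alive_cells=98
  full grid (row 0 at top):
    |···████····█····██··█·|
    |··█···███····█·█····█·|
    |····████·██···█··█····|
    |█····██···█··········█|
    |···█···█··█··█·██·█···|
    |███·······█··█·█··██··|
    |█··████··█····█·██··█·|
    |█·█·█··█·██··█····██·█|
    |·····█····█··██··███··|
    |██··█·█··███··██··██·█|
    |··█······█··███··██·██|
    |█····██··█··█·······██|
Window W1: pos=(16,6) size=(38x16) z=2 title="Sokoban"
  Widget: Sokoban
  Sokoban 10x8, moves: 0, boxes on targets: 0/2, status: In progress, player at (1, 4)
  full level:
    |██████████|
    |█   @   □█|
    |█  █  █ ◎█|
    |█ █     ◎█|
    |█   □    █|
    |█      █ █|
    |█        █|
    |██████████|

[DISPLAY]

                                       
                                       
    ┏━━━━━━━━━━━━━━━━━━━━━━━━━━━━━━━━━━
    ┃ GameOfLife                       
    ┠────┏━━━━━━━━━━━━━━━━━━━━━━━━━━━━━
    ┃Gen:┃ Sokoban                     
    ┃█···┠─────────────────────────────
    ┃···█┃██████████                   
    ┃███·┃█   @   □█                   
    ┃█··█┃█  █  █ ◎█                   
    ┃█·█·┃█ █     ◎█                   
    ┃····┃█   □    █                   
    ┗━━━━┃█      █ █                   
         ┃█        █                   
         ┃██████████                   
         ┃Moves: 0  0/2                


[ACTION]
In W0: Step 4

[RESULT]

                                       
                                       
    ┏━━━━━━━━━━━━━━━━━━━━━━━━━━━━━━━━━━
    ┃ GameOfLife                       
    ┠────┏━━━━━━━━━━━━━━━━━━━━━━━━━━━━━
    ┃Gen:┃ Sokoban                     
    ┃····┠─────────────────────────────
    ┃·█··┃██████████                   
    ┃····┃█   @   □█                   
    ┃·█·█┃█  █  █ ◎█                   
    ┃···█┃█ █     ◎█                   
    ┃···█┃█   □    █                   
    ┗━━━━┃█      █ █                   
         ┃█        █                   
         ┃██████████                   
         ┃Moves: 0  0/2                


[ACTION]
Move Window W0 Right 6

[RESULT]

                                       
                                       
          ┏━━━━━━━━━━━━━━━━━━━━━━━━━━━━
          ┃ GameOfLife                 
         ┏━━━━━━━━━━━━━━━━━━━━━━━━━━━━━
         ┃ Sokoban                     
         ┠─────────────────────────────
         ┃██████████                   
         ┃█   @   □█                   
         ┃█  █  █ ◎█                   
         ┃█ █     ◎█                   
         ┃█   □    █                   
         ┃█      █ █                   
         ┃█        █                   
         ┃██████████                   
         ┃Moves: 0  0/2                


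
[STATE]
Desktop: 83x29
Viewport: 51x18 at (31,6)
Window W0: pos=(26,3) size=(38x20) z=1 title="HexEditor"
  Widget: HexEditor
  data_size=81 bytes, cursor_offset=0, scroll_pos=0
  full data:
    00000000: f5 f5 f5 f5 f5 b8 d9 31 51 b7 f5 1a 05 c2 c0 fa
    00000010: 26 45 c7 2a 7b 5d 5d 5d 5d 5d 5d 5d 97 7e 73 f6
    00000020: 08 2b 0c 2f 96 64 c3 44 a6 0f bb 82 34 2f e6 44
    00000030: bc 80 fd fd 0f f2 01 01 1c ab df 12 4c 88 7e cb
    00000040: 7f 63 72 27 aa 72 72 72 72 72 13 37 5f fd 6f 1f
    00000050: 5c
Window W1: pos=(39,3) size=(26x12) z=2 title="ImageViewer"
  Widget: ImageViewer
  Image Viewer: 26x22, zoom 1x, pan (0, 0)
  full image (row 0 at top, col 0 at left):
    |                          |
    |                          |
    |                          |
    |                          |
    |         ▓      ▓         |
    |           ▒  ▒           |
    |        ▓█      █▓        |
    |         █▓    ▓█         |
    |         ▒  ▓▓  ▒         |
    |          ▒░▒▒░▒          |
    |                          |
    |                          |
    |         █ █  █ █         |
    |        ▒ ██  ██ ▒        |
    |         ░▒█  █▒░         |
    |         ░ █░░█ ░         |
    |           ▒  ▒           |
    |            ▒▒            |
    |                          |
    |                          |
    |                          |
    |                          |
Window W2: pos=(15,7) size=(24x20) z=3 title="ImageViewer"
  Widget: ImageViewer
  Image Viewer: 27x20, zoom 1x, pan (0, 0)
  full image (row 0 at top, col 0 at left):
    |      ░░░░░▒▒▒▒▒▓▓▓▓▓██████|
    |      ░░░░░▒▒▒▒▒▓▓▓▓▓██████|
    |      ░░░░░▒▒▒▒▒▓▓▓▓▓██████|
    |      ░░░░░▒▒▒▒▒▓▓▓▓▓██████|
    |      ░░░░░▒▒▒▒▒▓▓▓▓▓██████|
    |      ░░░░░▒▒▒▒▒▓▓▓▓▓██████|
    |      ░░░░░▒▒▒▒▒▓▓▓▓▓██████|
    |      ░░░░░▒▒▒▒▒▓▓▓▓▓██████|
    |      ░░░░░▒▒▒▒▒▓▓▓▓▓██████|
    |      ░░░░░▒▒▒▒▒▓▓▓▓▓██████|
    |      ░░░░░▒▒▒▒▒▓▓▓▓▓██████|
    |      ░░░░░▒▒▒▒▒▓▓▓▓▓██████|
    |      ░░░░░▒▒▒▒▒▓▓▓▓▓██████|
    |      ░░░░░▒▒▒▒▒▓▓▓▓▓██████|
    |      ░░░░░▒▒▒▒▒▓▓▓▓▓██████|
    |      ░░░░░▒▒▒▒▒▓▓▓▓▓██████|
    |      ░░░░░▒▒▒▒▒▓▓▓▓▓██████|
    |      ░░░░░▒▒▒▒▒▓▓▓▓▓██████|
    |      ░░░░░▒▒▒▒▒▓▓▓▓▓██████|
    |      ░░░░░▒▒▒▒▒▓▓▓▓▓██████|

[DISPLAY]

0000  F5┃                        ┃                 
━━━━━━━┓┃                        ┃                 
       ┃┃                        ┃                 
───────┨┃                        ┃                 
▒▓▓▓▓▓█┃┃         ▓      ▓       ┃                 
▒▓▓▓▓▓█┃┃           ▒  ▒         ┃                 
▒▓▓▓▓▓█┃┃        ▓█      █▓      ┃                 
▒▓▓▓▓▓█┃┃         █▓    ▓█       ┃                 
▒▓▓▓▓▓█┃┗━━━━━━━━━━━━━━━━━━━━━━━━┛                 
▒▓▓▓▓▓█┃                        ┃                  
▒▓▓▓▓▓█┃                        ┃                  
▒▓▓▓▓▓█┃                        ┃                  
▒▓▓▓▓▓█┃                        ┃                  
▒▓▓▓▓▓█┃                        ┃                  
▒▓▓▓▓▓█┃                        ┃                  
▒▓▓▓▓▓█┃                        ┃                  
▒▓▓▓▓▓█┃━━━━━━━━━━━━━━━━━━━━━━━━┛                  
▒▓▓▓▓▓█┃                                           


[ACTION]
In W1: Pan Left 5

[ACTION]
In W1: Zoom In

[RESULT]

0000  F5┃                        ┃                 
━━━━━━━┓┃                        ┃                 
       ┃┃                        ┃                 
───────┨┃                        ┃                 
▒▓▓▓▓▓█┃┃                        ┃                 
▒▓▓▓▓▓█┃┃                        ┃                 
▒▓▓▓▓▓█┃┃                        ┃                 
▒▓▓▓▓▓█┃┃                        ┃                 
▒▓▓▓▓▓█┃┗━━━━━━━━━━━━━━━━━━━━━━━━┛                 
▒▓▓▓▓▓█┃                        ┃                  
▒▓▓▓▓▓█┃                        ┃                  
▒▓▓▓▓▓█┃                        ┃                  
▒▓▓▓▓▓█┃                        ┃                  
▒▓▓▓▓▓█┃                        ┃                  
▒▓▓▓▓▓█┃                        ┃                  
▒▓▓▓▓▓█┃                        ┃                  
▒▓▓▓▓▓█┃━━━━━━━━━━━━━━━━━━━━━━━━┛                  
▒▓▓▓▓▓█┃                                           


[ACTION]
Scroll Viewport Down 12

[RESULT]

▒▓▓▓▓▓█┃┃                        ┃                 
▒▓▓▓▓▓█┃┃                        ┃                 
▒▓▓▓▓▓█┃┃                        ┃                 
▒▓▓▓▓▓█┃┗━━━━━━━━━━━━━━━━━━━━━━━━┛                 
▒▓▓▓▓▓█┃                        ┃                  
▒▓▓▓▓▓█┃                        ┃                  
▒▓▓▓▓▓█┃                        ┃                  
▒▓▓▓▓▓█┃                        ┃                  
▒▓▓▓▓▓█┃                        ┃                  
▒▓▓▓▓▓█┃                        ┃                  
▒▓▓▓▓▓█┃                        ┃                  
▒▓▓▓▓▓█┃━━━━━━━━━━━━━━━━━━━━━━━━┛                  
▒▓▓▓▓▓█┃                                           
▒▓▓▓▓▓█┃                                           
▒▓▓▓▓▓█┃                                           
━━━━━━━┛                                           
                                                   
                                                   


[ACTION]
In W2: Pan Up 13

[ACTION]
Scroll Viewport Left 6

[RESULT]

░░▒▒▒▒▒▓▓▓▓▓█┃┃                        ┃           
░░▒▒▒▒▒▓▓▓▓▓█┃┃                        ┃           
░░▒▒▒▒▒▓▓▓▓▓█┃┃                        ┃           
░░▒▒▒▒▒▓▓▓▓▓█┃┗━━━━━━━━━━━━━━━━━━━━━━━━┛           
░░▒▒▒▒▒▓▓▓▓▓█┃                        ┃            
░░▒▒▒▒▒▓▓▓▓▓█┃                        ┃            
░░▒▒▒▒▒▓▓▓▓▓█┃                        ┃            
░░▒▒▒▒▒▓▓▓▓▓█┃                        ┃            
░░▒▒▒▒▒▓▓▓▓▓█┃                        ┃            
░░▒▒▒▒▒▓▓▓▓▓█┃                        ┃            
░░▒▒▒▒▒▓▓▓▓▓█┃                        ┃            
░░▒▒▒▒▒▓▓▓▓▓█┃━━━━━━━━━━━━━━━━━━━━━━━━┛            
░░▒▒▒▒▒▓▓▓▓▓█┃                                     
░░▒▒▒▒▒▓▓▓▓▓█┃                                     
░░▒▒▒▒▒▓▓▓▓▓█┃                                     
━━━━━━━━━━━━━┛                                     
                                                   
                                                   


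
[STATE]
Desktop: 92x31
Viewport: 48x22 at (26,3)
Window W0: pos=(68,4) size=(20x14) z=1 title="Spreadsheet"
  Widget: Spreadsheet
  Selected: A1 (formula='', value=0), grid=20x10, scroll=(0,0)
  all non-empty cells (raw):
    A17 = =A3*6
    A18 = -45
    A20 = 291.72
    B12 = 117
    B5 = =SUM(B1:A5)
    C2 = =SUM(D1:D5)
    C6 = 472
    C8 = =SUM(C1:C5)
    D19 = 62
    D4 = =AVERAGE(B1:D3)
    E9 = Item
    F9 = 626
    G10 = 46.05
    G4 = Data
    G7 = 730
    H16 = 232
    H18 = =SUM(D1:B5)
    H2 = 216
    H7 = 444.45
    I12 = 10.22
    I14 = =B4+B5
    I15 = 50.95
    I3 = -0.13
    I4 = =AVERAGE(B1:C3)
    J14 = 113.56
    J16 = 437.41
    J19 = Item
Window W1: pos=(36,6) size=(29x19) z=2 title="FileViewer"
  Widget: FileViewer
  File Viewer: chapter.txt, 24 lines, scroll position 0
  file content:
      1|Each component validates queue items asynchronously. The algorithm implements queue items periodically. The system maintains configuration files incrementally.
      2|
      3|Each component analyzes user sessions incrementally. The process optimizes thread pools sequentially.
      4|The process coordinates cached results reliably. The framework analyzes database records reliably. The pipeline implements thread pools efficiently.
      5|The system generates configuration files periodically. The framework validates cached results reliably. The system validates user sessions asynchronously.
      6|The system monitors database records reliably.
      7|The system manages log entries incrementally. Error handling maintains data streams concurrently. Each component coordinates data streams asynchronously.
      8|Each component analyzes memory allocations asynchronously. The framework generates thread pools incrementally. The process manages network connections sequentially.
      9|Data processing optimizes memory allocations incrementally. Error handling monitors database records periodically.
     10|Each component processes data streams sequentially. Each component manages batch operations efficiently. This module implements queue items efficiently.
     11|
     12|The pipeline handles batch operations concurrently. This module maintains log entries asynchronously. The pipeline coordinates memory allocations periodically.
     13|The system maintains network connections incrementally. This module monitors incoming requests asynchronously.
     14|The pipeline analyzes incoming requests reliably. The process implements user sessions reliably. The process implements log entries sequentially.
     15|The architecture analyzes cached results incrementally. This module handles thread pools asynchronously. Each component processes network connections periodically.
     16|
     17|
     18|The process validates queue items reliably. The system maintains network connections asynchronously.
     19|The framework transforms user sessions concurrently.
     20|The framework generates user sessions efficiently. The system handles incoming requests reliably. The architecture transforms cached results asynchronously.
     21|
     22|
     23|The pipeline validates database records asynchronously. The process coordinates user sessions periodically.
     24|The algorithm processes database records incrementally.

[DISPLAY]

                                                
                                          ┏━━━━━
                                          ┃ Spre
          ┏━━━━━━━━━━━━━━━━━━━━━━━━━━━┓   ┠─────
          ┃ FileViewer                ┃   ┃A1:  
          ┠───────────────────────────┨   ┃     
          ┃Each component validates q▲┃   ┃-----
          ┃                          █┃   ┃  1  
          ┃Each component analyzes us░┃   ┃  2  
          ┃The process coordinates ca░┃   ┃  3  
          ┃The system generates confi░┃   ┃  4  
          ┃The system monitors databa░┃   ┃  5  
          ┃The system manages log ent░┃   ┃  6  
          ┃Each component analyzes me░┃   ┃  7  
          ┃Data processing optimizes ░┃   ┗━━━━━
          ┃Each component processes d░┃         
          ┃                          ░┃         
          ┃The pipeline handles batch░┃         
          ┃The system maintains netwo░┃         
          ┃The pipeline analyzes inco░┃         
          ┃The architecture analyzes ▼┃         
          ┗━━━━━━━━━━━━━━━━━━━━━━━━━━━┛         


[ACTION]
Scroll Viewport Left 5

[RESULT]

                                                
                                               ┏
                                               ┃
               ┏━━━━━━━━━━━━━━━━━━━━━━━━━━━┓   ┠
               ┃ FileViewer                ┃   ┃
               ┠───────────────────────────┨   ┃
               ┃Each component validates q▲┃   ┃
               ┃                          █┃   ┃
               ┃Each component analyzes us░┃   ┃
               ┃The process coordinates ca░┃   ┃
               ┃The system generates confi░┃   ┃
               ┃The system monitors databa░┃   ┃
               ┃The system manages log ent░┃   ┃
               ┃Each component analyzes me░┃   ┃
               ┃Data processing optimizes ░┃   ┗
               ┃Each component processes d░┃    
               ┃                          ░┃    
               ┃The pipeline handles batch░┃    
               ┃The system maintains netwo░┃    
               ┃The pipeline analyzes inco░┃    
               ┃The architecture analyzes ▼┃    
               ┗━━━━━━━━━━━━━━━━━━━━━━━━━━━┛    


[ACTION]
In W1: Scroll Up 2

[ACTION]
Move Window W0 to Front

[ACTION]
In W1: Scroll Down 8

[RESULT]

                                                
                                               ┏
                                               ┃
               ┏━━━━━━━━━━━━━━━━━━━━━━━━━━━┓   ┠
               ┃ FileViewer                ┃   ┃
               ┠───────────────────────────┨   ┃
               ┃Data processing optimizes ▲┃   ┃
               ┃Each component processes d░┃   ┃
               ┃                          ░┃   ┃
               ┃The pipeline handles batch░┃   ┃
               ┃The system maintains netwo░┃   ┃
               ┃The pipeline analyzes inco░┃   ┃
               ┃The architecture analyzes ░┃   ┃
               ┃                          ░┃   ┃
               ┃                          ░┃   ┗
               ┃The process validates queu░┃    
               ┃The framework transforms u░┃    
               ┃The framework generates us░┃    
               ┃                          █┃    
               ┃                          ░┃    
               ┃The pipeline validates dat▼┃    
               ┗━━━━━━━━━━━━━━━━━━━━━━━━━━━┛    


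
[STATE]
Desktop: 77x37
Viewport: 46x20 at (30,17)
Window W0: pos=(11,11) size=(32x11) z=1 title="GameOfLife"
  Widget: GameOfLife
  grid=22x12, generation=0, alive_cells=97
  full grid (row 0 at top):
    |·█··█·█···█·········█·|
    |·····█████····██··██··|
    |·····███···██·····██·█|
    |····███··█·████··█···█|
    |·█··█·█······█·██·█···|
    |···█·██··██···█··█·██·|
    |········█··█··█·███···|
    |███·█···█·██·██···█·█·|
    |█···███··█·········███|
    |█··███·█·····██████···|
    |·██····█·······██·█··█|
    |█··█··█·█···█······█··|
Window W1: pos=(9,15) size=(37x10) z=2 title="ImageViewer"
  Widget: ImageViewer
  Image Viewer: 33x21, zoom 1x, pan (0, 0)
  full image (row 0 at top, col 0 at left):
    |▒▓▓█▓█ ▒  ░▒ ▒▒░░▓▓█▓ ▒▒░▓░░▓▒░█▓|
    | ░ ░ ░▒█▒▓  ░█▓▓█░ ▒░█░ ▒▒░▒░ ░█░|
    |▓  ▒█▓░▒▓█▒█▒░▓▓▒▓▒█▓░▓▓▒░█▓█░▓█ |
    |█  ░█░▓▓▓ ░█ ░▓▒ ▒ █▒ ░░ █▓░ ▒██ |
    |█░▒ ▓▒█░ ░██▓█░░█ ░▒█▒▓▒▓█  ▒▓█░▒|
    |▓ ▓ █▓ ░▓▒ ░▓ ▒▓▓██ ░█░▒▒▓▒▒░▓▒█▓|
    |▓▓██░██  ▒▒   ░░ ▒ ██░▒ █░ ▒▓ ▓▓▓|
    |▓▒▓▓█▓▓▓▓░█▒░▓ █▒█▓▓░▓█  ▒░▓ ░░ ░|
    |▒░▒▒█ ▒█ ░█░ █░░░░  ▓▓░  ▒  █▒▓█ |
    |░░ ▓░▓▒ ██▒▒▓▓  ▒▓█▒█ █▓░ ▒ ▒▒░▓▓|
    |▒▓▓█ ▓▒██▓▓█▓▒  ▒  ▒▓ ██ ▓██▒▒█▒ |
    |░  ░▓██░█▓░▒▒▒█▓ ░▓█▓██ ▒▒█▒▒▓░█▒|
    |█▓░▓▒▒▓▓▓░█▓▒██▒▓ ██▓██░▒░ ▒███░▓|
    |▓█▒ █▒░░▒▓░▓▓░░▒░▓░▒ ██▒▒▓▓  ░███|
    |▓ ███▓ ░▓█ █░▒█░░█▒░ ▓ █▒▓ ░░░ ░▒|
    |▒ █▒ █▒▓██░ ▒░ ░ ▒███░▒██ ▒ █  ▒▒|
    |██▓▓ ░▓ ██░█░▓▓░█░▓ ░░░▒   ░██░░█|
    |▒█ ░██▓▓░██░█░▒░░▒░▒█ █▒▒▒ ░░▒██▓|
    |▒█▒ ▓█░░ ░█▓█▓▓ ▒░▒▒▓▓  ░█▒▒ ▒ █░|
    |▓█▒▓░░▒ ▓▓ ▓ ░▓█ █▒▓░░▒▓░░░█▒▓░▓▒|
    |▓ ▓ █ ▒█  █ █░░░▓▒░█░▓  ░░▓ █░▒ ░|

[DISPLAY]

───────────────┨                              
▓ ▒▒░▓░░▓▒░█▓  ┃                              
░█░ ▒▒░▒░ ░█░  ┃                              
▓░▓▓▒░█▓█░▓█   ┃                              
▒ ░░ █▓░ ▒██   ┃                              
█▒▓▒▓█  ▒▓█░▒  ┃                              
░█░▒▒▓▒▒░▓▒█▓  ┃                              
━━━━━━━━━━━━━━━┛                              
                                              
                                              
                                              
                                              
                                              
                                              
                                              
                                              
                                              
                                              
                                              
                                              


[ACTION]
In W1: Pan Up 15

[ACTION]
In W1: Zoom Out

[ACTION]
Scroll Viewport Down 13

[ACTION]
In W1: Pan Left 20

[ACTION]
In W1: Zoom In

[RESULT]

───────────────┨                              
░░▒▒  ▒▒▒▒░░░░▓┃                              
░░▒▒  ▒▒▒▒░░░░▓┃                              
    ░░██▓▓▓▓██░┃                              
    ░░██▓▓▓▓██░┃                              
▒▒██▒▒░░▓▓▓▓▒▒▓┃                              
▒▒██▒▒░░▓▓▓▓▒▒▓┃                              
━━━━━━━━━━━━━━━┛                              
                                              
                                              
                                              
                                              
                                              
                                              
                                              
                                              
                                              
                                              
                                              
                                              


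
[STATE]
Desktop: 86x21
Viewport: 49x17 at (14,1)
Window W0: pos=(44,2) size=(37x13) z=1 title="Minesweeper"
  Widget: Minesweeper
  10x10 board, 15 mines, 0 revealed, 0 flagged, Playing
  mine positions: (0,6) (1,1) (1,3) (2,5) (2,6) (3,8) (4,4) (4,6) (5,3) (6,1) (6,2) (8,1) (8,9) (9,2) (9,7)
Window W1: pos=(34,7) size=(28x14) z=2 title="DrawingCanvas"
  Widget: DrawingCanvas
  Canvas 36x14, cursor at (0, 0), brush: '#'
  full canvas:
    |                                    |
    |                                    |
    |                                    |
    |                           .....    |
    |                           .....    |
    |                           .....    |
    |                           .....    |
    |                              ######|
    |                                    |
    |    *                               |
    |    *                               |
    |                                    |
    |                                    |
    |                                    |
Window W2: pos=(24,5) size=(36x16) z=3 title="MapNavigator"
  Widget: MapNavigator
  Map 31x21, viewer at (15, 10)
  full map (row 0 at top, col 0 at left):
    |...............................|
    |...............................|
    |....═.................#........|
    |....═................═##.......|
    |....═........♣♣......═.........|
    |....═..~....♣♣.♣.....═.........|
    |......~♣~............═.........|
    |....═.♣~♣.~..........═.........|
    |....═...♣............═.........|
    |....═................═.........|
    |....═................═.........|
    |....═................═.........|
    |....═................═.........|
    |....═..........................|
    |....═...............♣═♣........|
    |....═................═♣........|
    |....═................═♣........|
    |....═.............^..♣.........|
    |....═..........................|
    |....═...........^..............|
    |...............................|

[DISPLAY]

                                                 
                              ┏━━━━━━━━━━━━━━━━━━
                              ┃ Minesweeper      
                              ┠──────────────────
          ┏━━━━━━━━━━━━━━━━━━━━━━━━━━━━━━━━━━┓   
          ┃ MapNavigator                     ┃   
          ┠──────────────────────────────────┨━┓ 
          ┃  ....═........♣♣......═......... ┃ ┃ 
          ┃  ....═..~....♣♣.♣.....═......... ┃─┨ 
          ┃  ......~♣~............═......... ┃ ┃ 
          ┃  ....═.♣~♣.~..........═......... ┃ ┃ 
          ┃  ....═...♣............═......... ┃ ┃ 
          ┃  ....═................═......... ┃ ┃ 
          ┃  ....═..........@.....═......... ┃ ┃━
          ┃  ....═................═......... ┃ ┃ 
          ┃  ....═................═......... ┃ ┃ 
          ┃  ....═.......................... ┃ ┃ 


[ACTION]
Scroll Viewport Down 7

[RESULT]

                              ┠──────────────────
          ┏━━━━━━━━━━━━━━━━━━━━━━━━━━━━━━━━━━┓   
          ┃ MapNavigator                     ┃   
          ┠──────────────────────────────────┨━┓ 
          ┃  ....═........♣♣......═......... ┃ ┃ 
          ┃  ....═..~....♣♣.♣.....═......... ┃─┨ 
          ┃  ......~♣~............═......... ┃ ┃ 
          ┃  ....═.♣~♣.~..........═......... ┃ ┃ 
          ┃  ....═...♣............═......... ┃ ┃ 
          ┃  ....═................═......... ┃ ┃ 
          ┃  ....═..........@.....═......... ┃ ┃━
          ┃  ....═................═......... ┃ ┃ 
          ┃  ....═................═......... ┃ ┃ 
          ┃  ....═.......................... ┃ ┃ 
          ┃  ....═...............♣═♣........ ┃ ┃ 
          ┃  ....═................═♣........ ┃ ┃ 
          ┗━━━━━━━━━━━━━━━━━━━━━━━━━━━━━━━━━━┛━┛ 


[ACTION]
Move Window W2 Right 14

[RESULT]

                              ┠──────────────────
                        ┏━━━━━━━━━━━━━━━━━━━━━━━━
                        ┃ MapNavigator           
                    ┏━━━┠────────────────────────
                    ┃ Dr┃  ....═........♣♣......═
                    ┠───┃  ....═..~....♣♣.♣.....═
                    ┃+  ┃  ......~♣~............═
                    ┃   ┃  ....═.♣~♣.~..........═
                    ┃   ┃  ....═...♣............═
                    ┃   ┃  ....═................═
                    ┃   ┃  ....═..........@.....═
                    ┃   ┃  ....═................═
                    ┃   ┃  ....═................═
                    ┃   ┃  ....═.................
                    ┃   ┃  ....═...............♣═
                    ┃   ┃  ....═................═
                    ┗━━━┗━━━━━━━━━━━━━━━━━━━━━━━━


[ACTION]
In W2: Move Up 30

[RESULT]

                              ┠──────────────────
                        ┏━━━━━━━━━━━━━━━━━━━━━━━━
                        ┃ MapNavigator           
                    ┏━━━┠────────────────────────
                    ┃ Dr┃                        
                    ┠───┃                        
                    ┃+  ┃                        
                    ┃   ┃                        
                    ┃   ┃                        
                    ┃   ┃                        
                    ┃   ┃  ...............@......
                    ┃   ┃  ......................
                    ┃   ┃  ....═.................
                    ┃   ┃  ....═................═
                    ┃   ┃  ....═........♣♣......═
                    ┃   ┃  ....═..~....♣♣.♣.....═
                    ┗━━━┗━━━━━━━━━━━━━━━━━━━━━━━━


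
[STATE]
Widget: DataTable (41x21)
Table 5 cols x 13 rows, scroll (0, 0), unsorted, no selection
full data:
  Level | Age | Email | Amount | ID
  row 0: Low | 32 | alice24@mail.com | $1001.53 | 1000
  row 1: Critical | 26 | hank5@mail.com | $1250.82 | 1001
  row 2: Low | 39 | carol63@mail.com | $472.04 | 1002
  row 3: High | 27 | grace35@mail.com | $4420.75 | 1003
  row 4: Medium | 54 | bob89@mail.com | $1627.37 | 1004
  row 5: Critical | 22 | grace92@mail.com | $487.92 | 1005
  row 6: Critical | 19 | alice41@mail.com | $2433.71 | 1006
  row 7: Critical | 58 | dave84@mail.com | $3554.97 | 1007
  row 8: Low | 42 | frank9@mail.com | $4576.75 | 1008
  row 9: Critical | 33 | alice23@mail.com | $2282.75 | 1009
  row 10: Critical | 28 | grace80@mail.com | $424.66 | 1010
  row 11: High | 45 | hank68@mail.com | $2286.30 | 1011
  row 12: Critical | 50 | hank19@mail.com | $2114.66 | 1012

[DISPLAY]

Level   │Age│Email           │Amount  │ID
────────┼───┼────────────────┼────────┼──
Low     │32 │alice24@mail.com│$1001.53│10
Critical│26 │hank5@mail.com  │$1250.82│10
Low     │39 │carol63@mail.com│$472.04 │10
High    │27 │grace35@mail.com│$4420.75│10
Medium  │54 │bob89@mail.com  │$1627.37│10
Critical│22 │grace92@mail.com│$487.92 │10
Critical│19 │alice41@mail.com│$2433.71│10
Critical│58 │dave84@mail.com │$3554.97│10
Low     │42 │frank9@mail.com │$4576.75│10
Critical│33 │alice23@mail.com│$2282.75│10
Critical│28 │grace80@mail.com│$424.66 │10
High    │45 │hank68@mail.com │$2286.30│10
Critical│50 │hank19@mail.com │$2114.66│10
                                         
                                         
                                         
                                         
                                         
                                         


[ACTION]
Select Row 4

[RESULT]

Level   │Age│Email           │Amount  │ID
────────┼───┼────────────────┼────────┼──
Low     │32 │alice24@mail.com│$1001.53│10
Critical│26 │hank5@mail.com  │$1250.82│10
Low     │39 │carol63@mail.com│$472.04 │10
High    │27 │grace35@mail.com│$4420.75│10
>edium  │54 │bob89@mail.com  │$1627.37│10
Critical│22 │grace92@mail.com│$487.92 │10
Critical│19 │alice41@mail.com│$2433.71│10
Critical│58 │dave84@mail.com │$3554.97│10
Low     │42 │frank9@mail.com │$4576.75│10
Critical│33 │alice23@mail.com│$2282.75│10
Critical│28 │grace80@mail.com│$424.66 │10
High    │45 │hank68@mail.com │$2286.30│10
Critical│50 │hank19@mail.com │$2114.66│10
                                         
                                         
                                         
                                         
                                         
                                         


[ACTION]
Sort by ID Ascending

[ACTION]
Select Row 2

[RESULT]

Level   │Age│Email           │Amount  │ID
────────┼───┼────────────────┼────────┼──
Low     │32 │alice24@mail.com│$1001.53│10
Critical│26 │hank5@mail.com  │$1250.82│10
>ow     │39 │carol63@mail.com│$472.04 │10
High    │27 │grace35@mail.com│$4420.75│10
Medium  │54 │bob89@mail.com  │$1627.37│10
Critical│22 │grace92@mail.com│$487.92 │10
Critical│19 │alice41@mail.com│$2433.71│10
Critical│58 │dave84@mail.com │$3554.97│10
Low     │42 │frank9@mail.com │$4576.75│10
Critical│33 │alice23@mail.com│$2282.75│10
Critical│28 │grace80@mail.com│$424.66 │10
High    │45 │hank68@mail.com │$2286.30│10
Critical│50 │hank19@mail.com │$2114.66│10
                                         
                                         
                                         
                                         
                                         
                                         


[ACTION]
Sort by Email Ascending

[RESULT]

Level   │Age│Email          ▲│Amount  │ID
────────┼───┼────────────────┼────────┼──
Critical│33 │alice23@mail.com│$2282.75│10
Low     │32 │alice24@mail.com│$1001.53│10
>ritical│19 │alice41@mail.com│$2433.71│10
Medium  │54 │bob89@mail.com  │$1627.37│10
Low     │39 │carol63@mail.com│$472.04 │10
Critical│58 │dave84@mail.com │$3554.97│10
Low     │42 │frank9@mail.com │$4576.75│10
High    │27 │grace35@mail.com│$4420.75│10
Critical│28 │grace80@mail.com│$424.66 │10
Critical│22 │grace92@mail.com│$487.92 │10
Critical│50 │hank19@mail.com │$2114.66│10
Critical│26 │hank5@mail.com  │$1250.82│10
High    │45 │hank68@mail.com │$2286.30│10
                                         
                                         
                                         
                                         
                                         
                                         


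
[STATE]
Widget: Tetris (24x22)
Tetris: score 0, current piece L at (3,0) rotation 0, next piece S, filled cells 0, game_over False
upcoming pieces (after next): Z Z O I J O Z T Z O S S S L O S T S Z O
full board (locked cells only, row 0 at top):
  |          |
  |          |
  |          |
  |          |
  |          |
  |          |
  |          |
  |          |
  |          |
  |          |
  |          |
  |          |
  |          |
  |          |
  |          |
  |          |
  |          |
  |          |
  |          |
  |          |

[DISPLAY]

     ▒    │Next:        
   ▒▒▒    │ ░░          
          │░░           
          │             
          │             
          │             
          │Score:       
          │0            
          │             
          │             
          │             
          │             
          │             
          │             
          │             
          │             
          │             
          │             
          │             
          │             
          │             
          │             


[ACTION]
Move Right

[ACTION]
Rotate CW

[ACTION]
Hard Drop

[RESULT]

    ░░    │Next:        
   ░░     │▓▓           
          │ ▓▓          
          │             
          │             
          │             
          │Score:       
          │0            
          │             
          │             
          │             
          │             
          │             
          │             
          │             
          │             
          │             
    ▒     │             
    ▒     │             
    ▒▒    │             
          │             
          │             


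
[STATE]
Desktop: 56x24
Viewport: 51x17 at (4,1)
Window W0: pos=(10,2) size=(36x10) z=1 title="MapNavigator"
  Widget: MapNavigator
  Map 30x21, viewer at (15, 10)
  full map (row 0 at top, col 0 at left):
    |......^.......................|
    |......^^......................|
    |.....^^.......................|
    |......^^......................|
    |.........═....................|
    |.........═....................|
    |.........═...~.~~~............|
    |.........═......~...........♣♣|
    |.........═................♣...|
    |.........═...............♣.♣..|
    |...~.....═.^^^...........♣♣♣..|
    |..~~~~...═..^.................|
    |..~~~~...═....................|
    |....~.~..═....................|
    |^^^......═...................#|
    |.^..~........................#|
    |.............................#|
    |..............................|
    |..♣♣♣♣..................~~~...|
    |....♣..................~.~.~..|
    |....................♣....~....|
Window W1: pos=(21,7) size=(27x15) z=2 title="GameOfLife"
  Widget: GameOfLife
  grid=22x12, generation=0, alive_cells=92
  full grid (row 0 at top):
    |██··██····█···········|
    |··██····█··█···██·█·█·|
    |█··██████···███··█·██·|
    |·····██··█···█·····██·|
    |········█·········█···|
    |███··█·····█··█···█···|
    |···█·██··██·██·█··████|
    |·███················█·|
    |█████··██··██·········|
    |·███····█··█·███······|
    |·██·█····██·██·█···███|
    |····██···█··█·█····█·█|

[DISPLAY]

                                                   
      ┏━━━━━━━━━━━━━━━━━━━━━━━━━━━━━━━━━━┓         
      ┃ MapNavigator                     ┃         
      ┠──────────────────────────────────┨         
      ┃  .........═......~...........♣♣  ┃         
      ┃  .........═................♣...  ┃         
      ┃  ........┏━━━━━━━━━━━━━━━━━━━━━━━━━┓       
      ┃  ...~....┃ GameOfLife              ┃       
      ┃  ..~~~~..┠─────────────────────────┨       
      ┃  ..~~~~..┃Gen: 0                   ┃       
      ┗━━━━━━━━━━┃··██····█··█···██·█·█·   ┃       
                 ┃█··██████···███··█·██·   ┃       
                 ┃·····██··█···█·····██·   ┃       
                 ┃········█·········█···   ┃       
                 ┃███··█·····█··█···█···   ┃       
                 ┃···█·██··██·██·█··████   ┃       
                 ┃·███················█·   ┃       


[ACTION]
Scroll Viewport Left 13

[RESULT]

                                                   
          ┏━━━━━━━━━━━━━━━━━━━━━━━━━━━━━━━━━━┓     
          ┃ MapNavigator                     ┃     
          ┠──────────────────────────────────┨     
          ┃  .........═......~...........♣♣  ┃     
          ┃  .........═................♣...  ┃     
          ┃  ........┏━━━━━━━━━━━━━━━━━━━━━━━━━┓   
          ┃  ...~....┃ GameOfLife              ┃   
          ┃  ..~~~~..┠─────────────────────────┨   
          ┃  ..~~~~..┃Gen: 0                   ┃   
          ┗━━━━━━━━━━┃··██····█··█···██·█·█·   ┃   
                     ┃█··██████···███··█·██·   ┃   
                     ┃·····██··█···█·····██·   ┃   
                     ┃········█·········█···   ┃   
                     ┃███··█·····█··█···█···   ┃   
                     ┃···█·██··██·██·█··████   ┃   
                     ┃·███················█·   ┃   


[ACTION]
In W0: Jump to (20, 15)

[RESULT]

                                                   
          ┏━━━━━━━━━━━━━━━━━━━━━━━━━━━━━━━━━━┓     
          ┃ MapNavigator                     ┃     
          ┠──────────────────────────────────┨     
          ┃~~~...═....................       ┃     
          ┃.~.~..═....................       ┃     
          ┃......═...┏━━━━━━━━━━━━━━━━━━━━━━━━━┓   
          ┃.~........┃ GameOfLife              ┃   
          ┃..........┠─────────────────────────┨   
          ┃..........┃Gen: 0                   ┃   
          ┗━━━━━━━━━━┃··██····█··█···██·█·█·   ┃   
                     ┃█··██████···███··█·██·   ┃   
                     ┃·····██··█···█·····██·   ┃   
                     ┃········█·········█···   ┃   
                     ┃███··█·····█··█···█···   ┃   
                     ┃···█·██··██·██·█··████   ┃   
                     ┃·███················█·   ┃   


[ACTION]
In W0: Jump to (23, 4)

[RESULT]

                                                   
          ┏━━━━━━━━━━━━━━━━━━━━━━━━━━━━━━━━━━┓     
          ┃ MapNavigator                     ┃     
          ┠──────────────────────────────────┨     
          ┃^^......................          ┃     
          ┃^.......................          ┃     
          ┃^^........┏━━━━━━━━━━━━━━━━━━━━━━━━━┓   
          ┃...═......┃ GameOfLife              ┃   
          ┃...═......┠─────────────────────────┨   
          ┃...═...~.~┃Gen: 0                   ┃   
          ┗━━━━━━━━━━┃··██····█··█···██·█·█·   ┃   
                     ┃█··██████···███··█·██·   ┃   
                     ┃·····██··█···█·····██·   ┃   
                     ┃········█·········█···   ┃   
                     ┃███··█·····█··█···█···   ┃   
                     ┃···█·██··██·██·█··████   ┃   
                     ┃·███················█·   ┃   


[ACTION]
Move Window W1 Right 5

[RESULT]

                                                   
          ┏━━━━━━━━━━━━━━━━━━━━━━━━━━━━━━━━━━┓     
          ┃ MapNavigator                     ┃     
          ┠──────────────────────────────────┨     
          ┃^^......................          ┃     
          ┃^.......................          ┃     
          ┃^^.............┏━━━━━━━━━━━━━━━━━━━━━━━━
          ┃...═...........┃ GameOfLife             
          ┃...═...........┠────────────────────────
          ┃...═...~.~~~...┃Gen: 0                  
          ┗━━━━━━━━━━━━━━━┃··██····█··█···██·█·█·  
                          ┃█··██████···███··█·██·  
                          ┃·····██··█···█·····██·  
                          ┃········█·········█···  
                          ┃███··█·····█··█···█···  
                          ┃···█·██··██·██·█··████  
                          ┃·███················█·  
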